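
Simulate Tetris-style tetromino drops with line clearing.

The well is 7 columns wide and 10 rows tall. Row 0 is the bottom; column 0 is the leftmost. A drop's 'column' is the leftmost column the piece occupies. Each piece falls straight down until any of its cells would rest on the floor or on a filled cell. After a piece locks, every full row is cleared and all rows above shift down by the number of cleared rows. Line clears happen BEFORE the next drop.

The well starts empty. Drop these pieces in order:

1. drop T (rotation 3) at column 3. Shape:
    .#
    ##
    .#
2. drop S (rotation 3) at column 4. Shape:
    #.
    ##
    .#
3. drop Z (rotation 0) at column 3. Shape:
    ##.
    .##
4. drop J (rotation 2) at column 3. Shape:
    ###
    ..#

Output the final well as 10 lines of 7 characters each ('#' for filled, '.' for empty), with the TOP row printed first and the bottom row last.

Drop 1: T rot3 at col 3 lands with bottom-row=0; cleared 0 line(s) (total 0); column heights now [0 0 0 2 3 0 0], max=3
Drop 2: S rot3 at col 4 lands with bottom-row=2; cleared 0 line(s) (total 0); column heights now [0 0 0 2 5 4 0], max=5
Drop 3: Z rot0 at col 3 lands with bottom-row=5; cleared 0 line(s) (total 0); column heights now [0 0 0 7 7 6 0], max=7
Drop 4: J rot2 at col 3 lands with bottom-row=6; cleared 0 line(s) (total 0); column heights now [0 0 0 8 8 8 0], max=8

Answer: .......
.......
...###.
...###.
....##.
....#..
....##.
....##.
...##..
....#..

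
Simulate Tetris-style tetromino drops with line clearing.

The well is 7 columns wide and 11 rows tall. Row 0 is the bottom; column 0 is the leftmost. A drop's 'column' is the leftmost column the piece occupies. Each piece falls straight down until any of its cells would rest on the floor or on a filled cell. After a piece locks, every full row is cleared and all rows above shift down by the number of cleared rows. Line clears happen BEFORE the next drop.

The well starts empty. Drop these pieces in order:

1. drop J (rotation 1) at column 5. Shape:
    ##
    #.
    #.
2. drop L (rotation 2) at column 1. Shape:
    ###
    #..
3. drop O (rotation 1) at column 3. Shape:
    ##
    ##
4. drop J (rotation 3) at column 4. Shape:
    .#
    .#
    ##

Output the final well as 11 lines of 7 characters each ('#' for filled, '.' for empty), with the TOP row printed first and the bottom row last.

Answer: .......
.......
.......
.......
.....#.
.....#.
....##.
...##..
...####
.###.#.
.#...#.

Derivation:
Drop 1: J rot1 at col 5 lands with bottom-row=0; cleared 0 line(s) (total 0); column heights now [0 0 0 0 0 3 3], max=3
Drop 2: L rot2 at col 1 lands with bottom-row=0; cleared 0 line(s) (total 0); column heights now [0 2 2 2 0 3 3], max=3
Drop 3: O rot1 at col 3 lands with bottom-row=2; cleared 0 line(s) (total 0); column heights now [0 2 2 4 4 3 3], max=4
Drop 4: J rot3 at col 4 lands with bottom-row=4; cleared 0 line(s) (total 0); column heights now [0 2 2 4 5 7 3], max=7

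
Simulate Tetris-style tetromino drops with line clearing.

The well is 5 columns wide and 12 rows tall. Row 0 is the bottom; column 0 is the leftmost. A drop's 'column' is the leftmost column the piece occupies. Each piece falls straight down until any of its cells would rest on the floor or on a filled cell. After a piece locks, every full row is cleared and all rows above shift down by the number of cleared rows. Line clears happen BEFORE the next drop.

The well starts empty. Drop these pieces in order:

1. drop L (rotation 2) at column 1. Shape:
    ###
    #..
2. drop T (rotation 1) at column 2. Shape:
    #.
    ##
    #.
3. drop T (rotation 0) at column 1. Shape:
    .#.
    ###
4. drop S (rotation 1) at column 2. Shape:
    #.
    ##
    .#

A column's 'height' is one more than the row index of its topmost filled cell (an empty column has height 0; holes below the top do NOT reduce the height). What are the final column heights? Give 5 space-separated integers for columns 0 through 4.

Answer: 0 6 9 8 0

Derivation:
Drop 1: L rot2 at col 1 lands with bottom-row=0; cleared 0 line(s) (total 0); column heights now [0 2 2 2 0], max=2
Drop 2: T rot1 at col 2 lands with bottom-row=2; cleared 0 line(s) (total 0); column heights now [0 2 5 4 0], max=5
Drop 3: T rot0 at col 1 lands with bottom-row=5; cleared 0 line(s) (total 0); column heights now [0 6 7 6 0], max=7
Drop 4: S rot1 at col 2 lands with bottom-row=6; cleared 0 line(s) (total 0); column heights now [0 6 9 8 0], max=9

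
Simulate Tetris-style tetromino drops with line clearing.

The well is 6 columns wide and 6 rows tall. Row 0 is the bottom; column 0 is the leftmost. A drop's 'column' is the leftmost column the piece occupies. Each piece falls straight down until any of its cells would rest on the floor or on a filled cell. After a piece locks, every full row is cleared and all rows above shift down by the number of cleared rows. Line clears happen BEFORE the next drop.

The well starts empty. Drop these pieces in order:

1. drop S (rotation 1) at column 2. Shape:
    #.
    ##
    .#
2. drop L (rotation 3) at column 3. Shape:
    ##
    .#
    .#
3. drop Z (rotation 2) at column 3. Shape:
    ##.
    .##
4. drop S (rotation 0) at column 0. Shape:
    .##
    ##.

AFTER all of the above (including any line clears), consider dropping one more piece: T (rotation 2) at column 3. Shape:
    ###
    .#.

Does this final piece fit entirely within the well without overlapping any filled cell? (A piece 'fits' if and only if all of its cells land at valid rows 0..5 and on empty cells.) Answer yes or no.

Drop 1: S rot1 at col 2 lands with bottom-row=0; cleared 0 line(s) (total 0); column heights now [0 0 3 2 0 0], max=3
Drop 2: L rot3 at col 3 lands with bottom-row=0; cleared 0 line(s) (total 0); column heights now [0 0 3 3 3 0], max=3
Drop 3: Z rot2 at col 3 lands with bottom-row=3; cleared 0 line(s) (total 0); column heights now [0 0 3 5 5 4], max=5
Drop 4: S rot0 at col 0 lands with bottom-row=2; cleared 0 line(s) (total 0); column heights now [3 4 4 5 5 4], max=5
Test piece T rot2 at col 3 (width 3): heights before test = [3 4 4 5 5 4]; fits = False

Answer: no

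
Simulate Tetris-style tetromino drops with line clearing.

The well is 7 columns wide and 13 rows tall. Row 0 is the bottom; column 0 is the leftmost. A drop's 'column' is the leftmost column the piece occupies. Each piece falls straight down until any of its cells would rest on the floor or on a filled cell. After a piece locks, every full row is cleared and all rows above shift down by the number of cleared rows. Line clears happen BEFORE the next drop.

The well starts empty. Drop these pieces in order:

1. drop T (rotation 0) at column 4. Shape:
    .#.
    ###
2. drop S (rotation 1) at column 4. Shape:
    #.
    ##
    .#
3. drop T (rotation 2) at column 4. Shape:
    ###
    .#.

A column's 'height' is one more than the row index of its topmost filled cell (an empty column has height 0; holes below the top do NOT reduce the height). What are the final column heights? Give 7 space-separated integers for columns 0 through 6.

Answer: 0 0 0 0 6 6 6

Derivation:
Drop 1: T rot0 at col 4 lands with bottom-row=0; cleared 0 line(s) (total 0); column heights now [0 0 0 0 1 2 1], max=2
Drop 2: S rot1 at col 4 lands with bottom-row=2; cleared 0 line(s) (total 0); column heights now [0 0 0 0 5 4 1], max=5
Drop 3: T rot2 at col 4 lands with bottom-row=4; cleared 0 line(s) (total 0); column heights now [0 0 0 0 6 6 6], max=6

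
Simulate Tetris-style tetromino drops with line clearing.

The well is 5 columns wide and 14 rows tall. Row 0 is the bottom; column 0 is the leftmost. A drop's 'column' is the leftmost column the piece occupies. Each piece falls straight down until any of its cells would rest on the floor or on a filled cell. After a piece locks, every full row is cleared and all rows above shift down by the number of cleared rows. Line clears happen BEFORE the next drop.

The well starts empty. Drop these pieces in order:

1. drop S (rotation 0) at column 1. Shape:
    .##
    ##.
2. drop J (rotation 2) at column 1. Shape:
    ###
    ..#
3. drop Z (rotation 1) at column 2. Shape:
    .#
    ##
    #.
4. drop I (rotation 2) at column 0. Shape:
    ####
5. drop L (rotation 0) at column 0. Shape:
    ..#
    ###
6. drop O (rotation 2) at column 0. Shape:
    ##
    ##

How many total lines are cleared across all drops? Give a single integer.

Drop 1: S rot0 at col 1 lands with bottom-row=0; cleared 0 line(s) (total 0); column heights now [0 1 2 2 0], max=2
Drop 2: J rot2 at col 1 lands with bottom-row=2; cleared 0 line(s) (total 0); column heights now [0 4 4 4 0], max=4
Drop 3: Z rot1 at col 2 lands with bottom-row=4; cleared 0 line(s) (total 0); column heights now [0 4 6 7 0], max=7
Drop 4: I rot2 at col 0 lands with bottom-row=7; cleared 0 line(s) (total 0); column heights now [8 8 8 8 0], max=8
Drop 5: L rot0 at col 0 lands with bottom-row=8; cleared 0 line(s) (total 0); column heights now [9 9 10 8 0], max=10
Drop 6: O rot2 at col 0 lands with bottom-row=9; cleared 0 line(s) (total 0); column heights now [11 11 10 8 0], max=11

Answer: 0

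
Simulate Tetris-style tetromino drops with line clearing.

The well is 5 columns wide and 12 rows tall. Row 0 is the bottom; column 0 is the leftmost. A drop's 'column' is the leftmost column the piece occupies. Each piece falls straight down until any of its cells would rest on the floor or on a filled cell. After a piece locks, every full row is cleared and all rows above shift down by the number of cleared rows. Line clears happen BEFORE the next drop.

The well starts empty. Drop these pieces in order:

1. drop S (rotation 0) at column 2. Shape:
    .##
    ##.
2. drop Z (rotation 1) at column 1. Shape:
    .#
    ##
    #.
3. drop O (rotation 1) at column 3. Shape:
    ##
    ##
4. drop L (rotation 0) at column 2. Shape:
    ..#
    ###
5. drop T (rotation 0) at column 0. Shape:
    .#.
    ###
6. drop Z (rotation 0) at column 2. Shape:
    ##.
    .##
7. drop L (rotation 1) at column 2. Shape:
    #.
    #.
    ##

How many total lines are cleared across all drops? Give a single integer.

Answer: 0

Derivation:
Drop 1: S rot0 at col 2 lands with bottom-row=0; cleared 0 line(s) (total 0); column heights now [0 0 1 2 2], max=2
Drop 2: Z rot1 at col 1 lands with bottom-row=0; cleared 0 line(s) (total 0); column heights now [0 2 3 2 2], max=3
Drop 3: O rot1 at col 3 lands with bottom-row=2; cleared 0 line(s) (total 0); column heights now [0 2 3 4 4], max=4
Drop 4: L rot0 at col 2 lands with bottom-row=4; cleared 0 line(s) (total 0); column heights now [0 2 5 5 6], max=6
Drop 5: T rot0 at col 0 lands with bottom-row=5; cleared 0 line(s) (total 0); column heights now [6 7 6 5 6], max=7
Drop 6: Z rot0 at col 2 lands with bottom-row=6; cleared 0 line(s) (total 0); column heights now [6 7 8 8 7], max=8
Drop 7: L rot1 at col 2 lands with bottom-row=8; cleared 0 line(s) (total 0); column heights now [6 7 11 9 7], max=11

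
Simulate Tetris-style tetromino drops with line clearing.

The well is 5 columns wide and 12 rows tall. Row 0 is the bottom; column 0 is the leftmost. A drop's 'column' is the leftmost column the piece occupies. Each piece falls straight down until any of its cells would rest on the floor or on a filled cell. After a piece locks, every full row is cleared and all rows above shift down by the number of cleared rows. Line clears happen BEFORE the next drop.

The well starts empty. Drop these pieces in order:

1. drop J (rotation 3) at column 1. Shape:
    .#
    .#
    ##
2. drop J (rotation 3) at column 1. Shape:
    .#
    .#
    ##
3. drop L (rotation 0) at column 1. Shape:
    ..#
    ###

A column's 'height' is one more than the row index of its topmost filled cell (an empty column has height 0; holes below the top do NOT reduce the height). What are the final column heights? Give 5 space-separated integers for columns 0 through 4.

Answer: 0 7 7 8 0

Derivation:
Drop 1: J rot3 at col 1 lands with bottom-row=0; cleared 0 line(s) (total 0); column heights now [0 1 3 0 0], max=3
Drop 2: J rot3 at col 1 lands with bottom-row=3; cleared 0 line(s) (total 0); column heights now [0 4 6 0 0], max=6
Drop 3: L rot0 at col 1 lands with bottom-row=6; cleared 0 line(s) (total 0); column heights now [0 7 7 8 0], max=8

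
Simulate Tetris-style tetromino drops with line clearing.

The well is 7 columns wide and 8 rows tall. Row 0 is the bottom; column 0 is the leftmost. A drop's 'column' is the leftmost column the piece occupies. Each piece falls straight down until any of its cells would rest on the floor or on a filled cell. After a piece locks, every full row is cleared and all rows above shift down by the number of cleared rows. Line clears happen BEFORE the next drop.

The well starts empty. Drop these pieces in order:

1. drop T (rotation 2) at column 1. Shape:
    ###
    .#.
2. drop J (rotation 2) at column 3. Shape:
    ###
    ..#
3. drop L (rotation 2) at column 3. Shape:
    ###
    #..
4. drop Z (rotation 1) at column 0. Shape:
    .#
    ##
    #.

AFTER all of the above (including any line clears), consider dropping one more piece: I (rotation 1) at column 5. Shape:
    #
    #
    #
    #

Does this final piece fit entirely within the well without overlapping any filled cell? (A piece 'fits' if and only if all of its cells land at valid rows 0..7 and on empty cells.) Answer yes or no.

Answer: no

Derivation:
Drop 1: T rot2 at col 1 lands with bottom-row=0; cleared 0 line(s) (total 0); column heights now [0 2 2 2 0 0 0], max=2
Drop 2: J rot2 at col 3 lands with bottom-row=1; cleared 0 line(s) (total 0); column heights now [0 2 2 3 3 3 0], max=3
Drop 3: L rot2 at col 3 lands with bottom-row=3; cleared 0 line(s) (total 0); column heights now [0 2 2 5 5 5 0], max=5
Drop 4: Z rot1 at col 0 lands with bottom-row=1; cleared 0 line(s) (total 0); column heights now [3 4 2 5 5 5 0], max=5
Test piece I rot1 at col 5 (width 1): heights before test = [3 4 2 5 5 5 0]; fits = False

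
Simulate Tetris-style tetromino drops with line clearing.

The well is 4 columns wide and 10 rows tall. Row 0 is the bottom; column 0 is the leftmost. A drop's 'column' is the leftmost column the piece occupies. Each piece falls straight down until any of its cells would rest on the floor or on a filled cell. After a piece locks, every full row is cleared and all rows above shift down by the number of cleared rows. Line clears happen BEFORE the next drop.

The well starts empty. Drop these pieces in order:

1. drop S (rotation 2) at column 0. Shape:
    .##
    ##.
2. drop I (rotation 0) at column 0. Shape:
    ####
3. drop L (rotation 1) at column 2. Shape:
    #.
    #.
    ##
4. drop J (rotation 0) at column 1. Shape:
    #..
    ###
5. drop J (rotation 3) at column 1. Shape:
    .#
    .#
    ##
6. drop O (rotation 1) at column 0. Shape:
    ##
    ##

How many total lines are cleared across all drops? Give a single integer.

Answer: 1

Derivation:
Drop 1: S rot2 at col 0 lands with bottom-row=0; cleared 0 line(s) (total 0); column heights now [1 2 2 0], max=2
Drop 2: I rot0 at col 0 lands with bottom-row=2; cleared 1 line(s) (total 1); column heights now [1 2 2 0], max=2
Drop 3: L rot1 at col 2 lands with bottom-row=2; cleared 0 line(s) (total 1); column heights now [1 2 5 3], max=5
Drop 4: J rot0 at col 1 lands with bottom-row=5; cleared 0 line(s) (total 1); column heights now [1 7 6 6], max=7
Drop 5: J rot3 at col 1 lands with bottom-row=7; cleared 0 line(s) (total 1); column heights now [1 8 10 6], max=10
Drop 6: O rot1 at col 0 lands with bottom-row=8; cleared 0 line(s) (total 1); column heights now [10 10 10 6], max=10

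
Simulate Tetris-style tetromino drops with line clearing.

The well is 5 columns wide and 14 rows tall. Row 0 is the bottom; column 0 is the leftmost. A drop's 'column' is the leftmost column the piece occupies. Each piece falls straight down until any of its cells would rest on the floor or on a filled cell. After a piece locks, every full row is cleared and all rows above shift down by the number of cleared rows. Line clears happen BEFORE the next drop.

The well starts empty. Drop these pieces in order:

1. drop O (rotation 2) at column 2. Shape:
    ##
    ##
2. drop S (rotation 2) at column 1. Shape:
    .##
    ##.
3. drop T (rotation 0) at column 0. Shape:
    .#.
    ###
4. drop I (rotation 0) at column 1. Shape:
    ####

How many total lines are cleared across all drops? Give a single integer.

Answer: 0

Derivation:
Drop 1: O rot2 at col 2 lands with bottom-row=0; cleared 0 line(s) (total 0); column heights now [0 0 2 2 0], max=2
Drop 2: S rot2 at col 1 lands with bottom-row=2; cleared 0 line(s) (total 0); column heights now [0 3 4 4 0], max=4
Drop 3: T rot0 at col 0 lands with bottom-row=4; cleared 0 line(s) (total 0); column heights now [5 6 5 4 0], max=6
Drop 4: I rot0 at col 1 lands with bottom-row=6; cleared 0 line(s) (total 0); column heights now [5 7 7 7 7], max=7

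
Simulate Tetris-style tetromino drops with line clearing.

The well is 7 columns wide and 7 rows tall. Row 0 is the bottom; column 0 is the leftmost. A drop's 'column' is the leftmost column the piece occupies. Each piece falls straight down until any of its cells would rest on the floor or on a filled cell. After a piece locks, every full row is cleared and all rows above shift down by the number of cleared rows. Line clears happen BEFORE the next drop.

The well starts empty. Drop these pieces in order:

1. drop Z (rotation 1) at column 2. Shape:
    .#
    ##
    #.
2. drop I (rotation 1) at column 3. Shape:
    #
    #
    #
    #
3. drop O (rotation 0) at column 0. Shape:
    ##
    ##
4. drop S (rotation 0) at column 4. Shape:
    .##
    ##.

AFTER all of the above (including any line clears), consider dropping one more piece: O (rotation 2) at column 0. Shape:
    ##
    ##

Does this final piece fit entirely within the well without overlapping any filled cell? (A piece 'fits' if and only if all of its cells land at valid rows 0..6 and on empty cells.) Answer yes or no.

Answer: yes

Derivation:
Drop 1: Z rot1 at col 2 lands with bottom-row=0; cleared 0 line(s) (total 0); column heights now [0 0 2 3 0 0 0], max=3
Drop 2: I rot1 at col 3 lands with bottom-row=3; cleared 0 line(s) (total 0); column heights now [0 0 2 7 0 0 0], max=7
Drop 3: O rot0 at col 0 lands with bottom-row=0; cleared 0 line(s) (total 0); column heights now [2 2 2 7 0 0 0], max=7
Drop 4: S rot0 at col 4 lands with bottom-row=0; cleared 0 line(s) (total 0); column heights now [2 2 2 7 1 2 2], max=7
Test piece O rot2 at col 0 (width 2): heights before test = [2 2 2 7 1 2 2]; fits = True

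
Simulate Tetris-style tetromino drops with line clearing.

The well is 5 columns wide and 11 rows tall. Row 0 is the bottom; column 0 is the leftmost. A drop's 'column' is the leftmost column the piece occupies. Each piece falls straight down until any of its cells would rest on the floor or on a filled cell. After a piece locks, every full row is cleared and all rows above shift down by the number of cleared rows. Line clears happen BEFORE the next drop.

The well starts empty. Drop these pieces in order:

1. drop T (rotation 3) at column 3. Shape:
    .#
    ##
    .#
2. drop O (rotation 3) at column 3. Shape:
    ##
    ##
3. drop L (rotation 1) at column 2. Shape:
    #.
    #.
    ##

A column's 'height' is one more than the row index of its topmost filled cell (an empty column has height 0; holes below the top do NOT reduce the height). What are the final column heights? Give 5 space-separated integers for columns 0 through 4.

Drop 1: T rot3 at col 3 lands with bottom-row=0; cleared 0 line(s) (total 0); column heights now [0 0 0 2 3], max=3
Drop 2: O rot3 at col 3 lands with bottom-row=3; cleared 0 line(s) (total 0); column heights now [0 0 0 5 5], max=5
Drop 3: L rot1 at col 2 lands with bottom-row=5; cleared 0 line(s) (total 0); column heights now [0 0 8 6 5], max=8

Answer: 0 0 8 6 5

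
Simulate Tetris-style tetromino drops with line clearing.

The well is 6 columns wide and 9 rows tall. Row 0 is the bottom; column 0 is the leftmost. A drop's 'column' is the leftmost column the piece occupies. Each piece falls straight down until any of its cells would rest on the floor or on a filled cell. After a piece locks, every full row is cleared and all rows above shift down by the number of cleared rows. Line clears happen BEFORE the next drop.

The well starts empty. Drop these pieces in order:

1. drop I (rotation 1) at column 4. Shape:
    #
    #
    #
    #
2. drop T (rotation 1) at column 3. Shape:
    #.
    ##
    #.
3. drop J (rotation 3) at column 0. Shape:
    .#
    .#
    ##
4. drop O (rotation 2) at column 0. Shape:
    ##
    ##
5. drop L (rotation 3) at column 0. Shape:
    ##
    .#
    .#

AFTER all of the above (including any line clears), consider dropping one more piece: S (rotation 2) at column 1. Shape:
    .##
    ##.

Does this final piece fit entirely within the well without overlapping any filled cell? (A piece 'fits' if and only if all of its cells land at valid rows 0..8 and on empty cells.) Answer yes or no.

Answer: no

Derivation:
Drop 1: I rot1 at col 4 lands with bottom-row=0; cleared 0 line(s) (total 0); column heights now [0 0 0 0 4 0], max=4
Drop 2: T rot1 at col 3 lands with bottom-row=3; cleared 0 line(s) (total 0); column heights now [0 0 0 6 5 0], max=6
Drop 3: J rot3 at col 0 lands with bottom-row=0; cleared 0 line(s) (total 0); column heights now [1 3 0 6 5 0], max=6
Drop 4: O rot2 at col 0 lands with bottom-row=3; cleared 0 line(s) (total 0); column heights now [5 5 0 6 5 0], max=6
Drop 5: L rot3 at col 0 lands with bottom-row=5; cleared 0 line(s) (total 0); column heights now [8 8 0 6 5 0], max=8
Test piece S rot2 at col 1 (width 3): heights before test = [8 8 0 6 5 0]; fits = False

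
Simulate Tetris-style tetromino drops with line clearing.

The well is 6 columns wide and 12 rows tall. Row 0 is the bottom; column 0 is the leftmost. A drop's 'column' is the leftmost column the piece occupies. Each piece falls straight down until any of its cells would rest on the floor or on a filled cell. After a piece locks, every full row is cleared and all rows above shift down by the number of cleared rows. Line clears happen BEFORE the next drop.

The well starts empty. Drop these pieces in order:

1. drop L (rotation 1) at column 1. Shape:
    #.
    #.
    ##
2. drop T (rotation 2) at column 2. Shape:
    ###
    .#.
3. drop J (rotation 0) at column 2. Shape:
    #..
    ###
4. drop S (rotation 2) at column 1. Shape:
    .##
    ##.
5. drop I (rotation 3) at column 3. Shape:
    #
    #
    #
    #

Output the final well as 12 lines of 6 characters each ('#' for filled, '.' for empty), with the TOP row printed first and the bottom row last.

Drop 1: L rot1 at col 1 lands with bottom-row=0; cleared 0 line(s) (total 0); column heights now [0 3 1 0 0 0], max=3
Drop 2: T rot2 at col 2 lands with bottom-row=0; cleared 0 line(s) (total 0); column heights now [0 3 2 2 2 0], max=3
Drop 3: J rot0 at col 2 lands with bottom-row=2; cleared 0 line(s) (total 0); column heights now [0 3 4 3 3 0], max=4
Drop 4: S rot2 at col 1 lands with bottom-row=4; cleared 0 line(s) (total 0); column heights now [0 5 6 6 3 0], max=6
Drop 5: I rot3 at col 3 lands with bottom-row=6; cleared 0 line(s) (total 0); column heights now [0 5 6 10 3 0], max=10

Answer: ......
......
...#..
...#..
...#..
...#..
..##..
.##...
..#...
.####.
.####.
.###..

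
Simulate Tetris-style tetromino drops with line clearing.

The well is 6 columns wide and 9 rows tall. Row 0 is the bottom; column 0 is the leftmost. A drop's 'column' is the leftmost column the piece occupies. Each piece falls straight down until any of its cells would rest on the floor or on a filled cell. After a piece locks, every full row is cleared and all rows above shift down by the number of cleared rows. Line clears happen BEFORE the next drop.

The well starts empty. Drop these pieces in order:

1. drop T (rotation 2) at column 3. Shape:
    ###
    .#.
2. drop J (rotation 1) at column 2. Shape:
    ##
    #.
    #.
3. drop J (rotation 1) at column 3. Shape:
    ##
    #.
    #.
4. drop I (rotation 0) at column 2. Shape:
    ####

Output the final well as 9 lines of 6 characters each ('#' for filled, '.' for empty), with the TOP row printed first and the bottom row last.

Answer: ......
......
..####
...##.
...#..
...#..
..##..
..####
..#.#.

Derivation:
Drop 1: T rot2 at col 3 lands with bottom-row=0; cleared 0 line(s) (total 0); column heights now [0 0 0 2 2 2], max=2
Drop 2: J rot1 at col 2 lands with bottom-row=0; cleared 0 line(s) (total 0); column heights now [0 0 3 3 2 2], max=3
Drop 3: J rot1 at col 3 lands with bottom-row=3; cleared 0 line(s) (total 0); column heights now [0 0 3 6 6 2], max=6
Drop 4: I rot0 at col 2 lands with bottom-row=6; cleared 0 line(s) (total 0); column heights now [0 0 7 7 7 7], max=7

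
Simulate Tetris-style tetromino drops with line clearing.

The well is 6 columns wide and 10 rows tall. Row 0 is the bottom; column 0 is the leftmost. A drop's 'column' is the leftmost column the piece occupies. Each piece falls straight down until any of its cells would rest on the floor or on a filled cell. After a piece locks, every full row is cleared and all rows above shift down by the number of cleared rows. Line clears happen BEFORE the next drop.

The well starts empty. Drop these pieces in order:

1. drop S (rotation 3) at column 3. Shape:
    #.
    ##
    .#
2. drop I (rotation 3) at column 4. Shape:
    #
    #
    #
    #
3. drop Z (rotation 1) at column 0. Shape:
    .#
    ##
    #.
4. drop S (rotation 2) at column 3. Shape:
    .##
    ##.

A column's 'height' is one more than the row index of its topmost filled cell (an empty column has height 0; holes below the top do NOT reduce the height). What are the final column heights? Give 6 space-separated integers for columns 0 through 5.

Drop 1: S rot3 at col 3 lands with bottom-row=0; cleared 0 line(s) (total 0); column heights now [0 0 0 3 2 0], max=3
Drop 2: I rot3 at col 4 lands with bottom-row=2; cleared 0 line(s) (total 0); column heights now [0 0 0 3 6 0], max=6
Drop 3: Z rot1 at col 0 lands with bottom-row=0; cleared 0 line(s) (total 0); column heights now [2 3 0 3 6 0], max=6
Drop 4: S rot2 at col 3 lands with bottom-row=6; cleared 0 line(s) (total 0); column heights now [2 3 0 7 8 8], max=8

Answer: 2 3 0 7 8 8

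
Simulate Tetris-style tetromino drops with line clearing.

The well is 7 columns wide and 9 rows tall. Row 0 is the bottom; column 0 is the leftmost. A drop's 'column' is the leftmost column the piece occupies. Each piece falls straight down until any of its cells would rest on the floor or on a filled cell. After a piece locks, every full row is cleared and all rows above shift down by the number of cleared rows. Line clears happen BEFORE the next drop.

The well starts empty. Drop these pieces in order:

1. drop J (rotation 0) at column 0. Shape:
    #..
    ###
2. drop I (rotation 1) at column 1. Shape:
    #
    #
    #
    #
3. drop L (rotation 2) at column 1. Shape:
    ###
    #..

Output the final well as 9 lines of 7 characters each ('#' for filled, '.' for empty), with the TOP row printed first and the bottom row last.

Answer: .......
.......
.###...
.#.....
.#.....
.#.....
.#.....
##.....
###....

Derivation:
Drop 1: J rot0 at col 0 lands with bottom-row=0; cleared 0 line(s) (total 0); column heights now [2 1 1 0 0 0 0], max=2
Drop 2: I rot1 at col 1 lands with bottom-row=1; cleared 0 line(s) (total 0); column heights now [2 5 1 0 0 0 0], max=5
Drop 3: L rot2 at col 1 lands with bottom-row=5; cleared 0 line(s) (total 0); column heights now [2 7 7 7 0 0 0], max=7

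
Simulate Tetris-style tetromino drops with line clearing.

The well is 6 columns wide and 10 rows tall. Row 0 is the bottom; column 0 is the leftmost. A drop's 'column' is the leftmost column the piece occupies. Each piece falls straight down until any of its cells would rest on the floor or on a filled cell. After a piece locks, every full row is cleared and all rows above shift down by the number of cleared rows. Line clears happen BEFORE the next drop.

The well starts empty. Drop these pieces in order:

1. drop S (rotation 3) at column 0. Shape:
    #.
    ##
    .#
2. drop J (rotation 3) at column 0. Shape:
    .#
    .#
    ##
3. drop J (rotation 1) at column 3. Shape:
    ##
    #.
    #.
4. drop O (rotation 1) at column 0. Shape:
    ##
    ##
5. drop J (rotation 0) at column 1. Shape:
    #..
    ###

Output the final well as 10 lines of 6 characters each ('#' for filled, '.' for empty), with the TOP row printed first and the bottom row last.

Answer: .#....
.###..
##....
##....
.#....
.#....
##....
#..##.
##.#..
.#.#..

Derivation:
Drop 1: S rot3 at col 0 lands with bottom-row=0; cleared 0 line(s) (total 0); column heights now [3 2 0 0 0 0], max=3
Drop 2: J rot3 at col 0 lands with bottom-row=3; cleared 0 line(s) (total 0); column heights now [4 6 0 0 0 0], max=6
Drop 3: J rot1 at col 3 lands with bottom-row=0; cleared 0 line(s) (total 0); column heights now [4 6 0 3 3 0], max=6
Drop 4: O rot1 at col 0 lands with bottom-row=6; cleared 0 line(s) (total 0); column heights now [8 8 0 3 3 0], max=8
Drop 5: J rot0 at col 1 lands with bottom-row=8; cleared 0 line(s) (total 0); column heights now [8 10 9 9 3 0], max=10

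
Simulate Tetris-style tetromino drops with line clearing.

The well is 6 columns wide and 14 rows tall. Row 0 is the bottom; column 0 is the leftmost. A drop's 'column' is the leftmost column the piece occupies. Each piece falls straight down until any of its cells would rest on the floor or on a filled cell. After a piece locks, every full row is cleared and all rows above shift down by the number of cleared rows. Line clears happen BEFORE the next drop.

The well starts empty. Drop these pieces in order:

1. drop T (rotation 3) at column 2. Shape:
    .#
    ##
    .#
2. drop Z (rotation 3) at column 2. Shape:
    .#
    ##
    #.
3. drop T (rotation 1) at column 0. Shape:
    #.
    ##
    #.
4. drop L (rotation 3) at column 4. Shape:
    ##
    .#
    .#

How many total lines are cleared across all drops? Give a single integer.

Drop 1: T rot3 at col 2 lands with bottom-row=0; cleared 0 line(s) (total 0); column heights now [0 0 2 3 0 0], max=3
Drop 2: Z rot3 at col 2 lands with bottom-row=2; cleared 0 line(s) (total 0); column heights now [0 0 4 5 0 0], max=5
Drop 3: T rot1 at col 0 lands with bottom-row=0; cleared 0 line(s) (total 0); column heights now [3 2 4 5 0 0], max=5
Drop 4: L rot3 at col 4 lands with bottom-row=0; cleared 0 line(s) (total 0); column heights now [3 2 4 5 3 3], max=5

Answer: 0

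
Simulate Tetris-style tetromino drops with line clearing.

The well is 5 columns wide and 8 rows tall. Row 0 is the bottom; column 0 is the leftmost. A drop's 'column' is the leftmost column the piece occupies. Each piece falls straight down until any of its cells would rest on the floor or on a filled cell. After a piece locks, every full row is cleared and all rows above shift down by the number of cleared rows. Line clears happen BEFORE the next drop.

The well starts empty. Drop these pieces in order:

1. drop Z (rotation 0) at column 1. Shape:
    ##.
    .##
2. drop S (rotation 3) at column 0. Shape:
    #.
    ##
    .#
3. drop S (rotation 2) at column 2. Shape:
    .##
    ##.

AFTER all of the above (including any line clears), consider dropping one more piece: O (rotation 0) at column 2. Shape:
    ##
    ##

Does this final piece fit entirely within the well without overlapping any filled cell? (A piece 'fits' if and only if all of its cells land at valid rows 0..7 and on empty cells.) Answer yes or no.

Answer: yes

Derivation:
Drop 1: Z rot0 at col 1 lands with bottom-row=0; cleared 0 line(s) (total 0); column heights now [0 2 2 1 0], max=2
Drop 2: S rot3 at col 0 lands with bottom-row=2; cleared 0 line(s) (total 0); column heights now [5 4 2 1 0], max=5
Drop 3: S rot2 at col 2 lands with bottom-row=2; cleared 0 line(s) (total 0); column heights now [5 4 3 4 4], max=5
Test piece O rot0 at col 2 (width 2): heights before test = [5 4 3 4 4]; fits = True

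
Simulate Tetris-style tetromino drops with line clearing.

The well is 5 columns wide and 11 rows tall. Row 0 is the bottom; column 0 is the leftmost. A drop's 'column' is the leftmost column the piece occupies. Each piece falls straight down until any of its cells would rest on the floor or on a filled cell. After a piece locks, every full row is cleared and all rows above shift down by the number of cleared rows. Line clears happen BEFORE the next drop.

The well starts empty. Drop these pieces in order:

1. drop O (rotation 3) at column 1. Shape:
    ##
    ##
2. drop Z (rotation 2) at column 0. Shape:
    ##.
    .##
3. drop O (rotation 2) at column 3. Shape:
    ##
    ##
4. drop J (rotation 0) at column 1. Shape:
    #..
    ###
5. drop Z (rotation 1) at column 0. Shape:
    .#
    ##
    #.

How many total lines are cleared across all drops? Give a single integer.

Answer: 0

Derivation:
Drop 1: O rot3 at col 1 lands with bottom-row=0; cleared 0 line(s) (total 0); column heights now [0 2 2 0 0], max=2
Drop 2: Z rot2 at col 0 lands with bottom-row=2; cleared 0 line(s) (total 0); column heights now [4 4 3 0 0], max=4
Drop 3: O rot2 at col 3 lands with bottom-row=0; cleared 0 line(s) (total 0); column heights now [4 4 3 2 2], max=4
Drop 4: J rot0 at col 1 lands with bottom-row=4; cleared 0 line(s) (total 0); column heights now [4 6 5 5 2], max=6
Drop 5: Z rot1 at col 0 lands with bottom-row=5; cleared 0 line(s) (total 0); column heights now [7 8 5 5 2], max=8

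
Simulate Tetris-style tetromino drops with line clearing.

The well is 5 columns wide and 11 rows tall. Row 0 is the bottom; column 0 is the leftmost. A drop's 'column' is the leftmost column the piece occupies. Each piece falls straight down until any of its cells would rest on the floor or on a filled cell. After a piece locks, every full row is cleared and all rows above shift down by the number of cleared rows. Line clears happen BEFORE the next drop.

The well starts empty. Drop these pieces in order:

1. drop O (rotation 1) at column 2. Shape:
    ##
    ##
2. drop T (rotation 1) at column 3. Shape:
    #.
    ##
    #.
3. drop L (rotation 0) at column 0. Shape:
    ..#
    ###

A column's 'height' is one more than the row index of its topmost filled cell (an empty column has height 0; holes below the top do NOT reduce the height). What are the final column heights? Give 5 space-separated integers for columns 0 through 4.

Drop 1: O rot1 at col 2 lands with bottom-row=0; cleared 0 line(s) (total 0); column heights now [0 0 2 2 0], max=2
Drop 2: T rot1 at col 3 lands with bottom-row=2; cleared 0 line(s) (total 0); column heights now [0 0 2 5 4], max=5
Drop 3: L rot0 at col 0 lands with bottom-row=2; cleared 0 line(s) (total 0); column heights now [3 3 4 5 4], max=5

Answer: 3 3 4 5 4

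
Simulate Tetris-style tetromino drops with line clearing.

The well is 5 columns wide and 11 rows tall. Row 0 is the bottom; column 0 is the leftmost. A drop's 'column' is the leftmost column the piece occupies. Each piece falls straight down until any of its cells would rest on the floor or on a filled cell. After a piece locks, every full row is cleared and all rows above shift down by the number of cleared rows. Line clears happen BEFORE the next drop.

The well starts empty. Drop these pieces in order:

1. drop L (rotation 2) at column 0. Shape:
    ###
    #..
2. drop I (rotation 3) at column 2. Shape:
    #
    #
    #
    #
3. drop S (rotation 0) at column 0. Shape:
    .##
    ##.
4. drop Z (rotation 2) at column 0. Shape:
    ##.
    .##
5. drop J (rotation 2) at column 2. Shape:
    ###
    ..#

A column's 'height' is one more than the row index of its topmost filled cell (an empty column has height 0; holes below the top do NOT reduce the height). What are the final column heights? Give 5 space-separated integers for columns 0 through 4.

Drop 1: L rot2 at col 0 lands with bottom-row=0; cleared 0 line(s) (total 0); column heights now [2 2 2 0 0], max=2
Drop 2: I rot3 at col 2 lands with bottom-row=2; cleared 0 line(s) (total 0); column heights now [2 2 6 0 0], max=6
Drop 3: S rot0 at col 0 lands with bottom-row=5; cleared 0 line(s) (total 0); column heights now [6 7 7 0 0], max=7
Drop 4: Z rot2 at col 0 lands with bottom-row=7; cleared 0 line(s) (total 0); column heights now [9 9 8 0 0], max=9
Drop 5: J rot2 at col 2 lands with bottom-row=7; cleared 1 line(s) (total 1); column heights now [6 8 8 0 8], max=8

Answer: 6 8 8 0 8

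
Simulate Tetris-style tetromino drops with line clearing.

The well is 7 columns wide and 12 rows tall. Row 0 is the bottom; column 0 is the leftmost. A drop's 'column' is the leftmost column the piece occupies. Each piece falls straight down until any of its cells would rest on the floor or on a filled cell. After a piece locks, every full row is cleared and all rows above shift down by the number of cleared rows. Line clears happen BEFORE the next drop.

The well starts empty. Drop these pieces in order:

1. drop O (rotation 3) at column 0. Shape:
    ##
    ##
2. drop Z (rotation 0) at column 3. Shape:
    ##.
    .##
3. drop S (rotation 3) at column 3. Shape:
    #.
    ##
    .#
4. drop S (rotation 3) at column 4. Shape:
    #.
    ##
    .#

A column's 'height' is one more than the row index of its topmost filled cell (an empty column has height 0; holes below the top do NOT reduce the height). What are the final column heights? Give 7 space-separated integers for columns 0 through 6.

Answer: 2 2 0 5 6 5 0

Derivation:
Drop 1: O rot3 at col 0 lands with bottom-row=0; cleared 0 line(s) (total 0); column heights now [2 2 0 0 0 0 0], max=2
Drop 2: Z rot0 at col 3 lands with bottom-row=0; cleared 0 line(s) (total 0); column heights now [2 2 0 2 2 1 0], max=2
Drop 3: S rot3 at col 3 lands with bottom-row=2; cleared 0 line(s) (total 0); column heights now [2 2 0 5 4 1 0], max=5
Drop 4: S rot3 at col 4 lands with bottom-row=3; cleared 0 line(s) (total 0); column heights now [2 2 0 5 6 5 0], max=6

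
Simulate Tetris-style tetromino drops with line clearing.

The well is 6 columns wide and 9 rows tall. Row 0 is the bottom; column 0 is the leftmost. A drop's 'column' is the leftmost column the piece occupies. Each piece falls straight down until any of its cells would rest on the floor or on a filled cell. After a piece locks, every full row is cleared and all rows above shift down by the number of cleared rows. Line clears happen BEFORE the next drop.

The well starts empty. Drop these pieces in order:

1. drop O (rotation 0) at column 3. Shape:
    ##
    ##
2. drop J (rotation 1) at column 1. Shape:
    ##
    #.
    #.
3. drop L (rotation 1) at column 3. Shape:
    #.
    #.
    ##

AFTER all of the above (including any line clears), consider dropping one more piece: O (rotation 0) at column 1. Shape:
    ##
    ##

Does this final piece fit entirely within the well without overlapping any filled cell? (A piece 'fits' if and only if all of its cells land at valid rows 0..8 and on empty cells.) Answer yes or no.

Answer: yes

Derivation:
Drop 1: O rot0 at col 3 lands with bottom-row=0; cleared 0 line(s) (total 0); column heights now [0 0 0 2 2 0], max=2
Drop 2: J rot1 at col 1 lands with bottom-row=0; cleared 0 line(s) (total 0); column heights now [0 3 3 2 2 0], max=3
Drop 3: L rot1 at col 3 lands with bottom-row=2; cleared 0 line(s) (total 0); column heights now [0 3 3 5 3 0], max=5
Test piece O rot0 at col 1 (width 2): heights before test = [0 3 3 5 3 0]; fits = True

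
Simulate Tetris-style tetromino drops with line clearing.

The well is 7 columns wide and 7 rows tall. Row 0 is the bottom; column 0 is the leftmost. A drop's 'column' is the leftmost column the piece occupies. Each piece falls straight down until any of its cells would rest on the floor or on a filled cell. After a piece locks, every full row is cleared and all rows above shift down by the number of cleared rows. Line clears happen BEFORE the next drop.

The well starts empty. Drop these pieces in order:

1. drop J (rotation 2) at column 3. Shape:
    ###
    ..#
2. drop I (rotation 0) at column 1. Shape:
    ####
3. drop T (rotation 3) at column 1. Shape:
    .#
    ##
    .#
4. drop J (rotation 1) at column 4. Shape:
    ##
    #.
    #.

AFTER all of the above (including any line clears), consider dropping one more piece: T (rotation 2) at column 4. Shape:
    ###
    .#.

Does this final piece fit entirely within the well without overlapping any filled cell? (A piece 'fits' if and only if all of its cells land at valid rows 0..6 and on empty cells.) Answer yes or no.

Drop 1: J rot2 at col 3 lands with bottom-row=0; cleared 0 line(s) (total 0); column heights now [0 0 0 2 2 2 0], max=2
Drop 2: I rot0 at col 1 lands with bottom-row=2; cleared 0 line(s) (total 0); column heights now [0 3 3 3 3 2 0], max=3
Drop 3: T rot3 at col 1 lands with bottom-row=3; cleared 0 line(s) (total 0); column heights now [0 5 6 3 3 2 0], max=6
Drop 4: J rot1 at col 4 lands with bottom-row=3; cleared 0 line(s) (total 0); column heights now [0 5 6 3 6 6 0], max=6
Test piece T rot2 at col 4 (width 3): heights before test = [0 5 6 3 6 6 0]; fits = False

Answer: no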